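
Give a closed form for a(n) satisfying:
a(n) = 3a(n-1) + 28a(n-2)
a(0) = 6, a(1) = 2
Characteristic equation: x² - 3x - 28 = 0, which factors as (x - (7))(x - (-4)) = 0.
Roots r₁ = 7, r₂ = -4 (distinct).
General solution: a(n) = A·(7)^n + B·(-4)^n.
From a(0) = 6: A + B = 6.
From a(1) = 2: 7A - 4B = 2.
Solving: A = \frac{26}{11}, B = \frac{40}{11}.
So a(n) = \frac{40 \left(-4\right)^{n}}{11} + \frac{26 \cdot 7^{n}}{11}.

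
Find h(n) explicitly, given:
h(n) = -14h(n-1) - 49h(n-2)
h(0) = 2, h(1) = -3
Characteristic equation: x² + 14x + 49 = 0, which is (x - (-7))².
Repeated root r = -7.
General solution: h(n) = (A + Bn)·(-7)^n.
From h(0) = 2: A = 2.
From h(1) = -3: (A + B)·(-7) = -3 ⇒ B = - \frac{11}{7}.
So h(n) = \left(2 - \frac{11 n}{7}\right) \cdot (-7)^n.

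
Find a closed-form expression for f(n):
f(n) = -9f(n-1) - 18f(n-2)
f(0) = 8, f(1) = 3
Characteristic equation: x² + 9x + 18 = 0, which factors as (x - (-6))(x - (-3)) = 0.
Roots r₁ = -6, r₂ = -3 (distinct).
General solution: f(n) = A·(-6)^n + B·(-3)^n.
From f(0) = 8: A + B = 8.
From f(1) = 3: -6A - 3B = 3.
Solving: A = -9, B = 17.
So f(n) = 17 \left(-3\right)^{n} - 9 \left(-6\right)^{n}.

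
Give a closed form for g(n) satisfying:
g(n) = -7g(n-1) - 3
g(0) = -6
First-order linear non-homogeneous.
Homogeneous solution: g_h(n) = A·(-7)^n.
Try constant particular solution g_p = K: K = -7K - 3 ⇒ K = - \frac{3}{8}.
General: g(n) = A·(-7)^n - \frac{3}{8}.
Apply g(0) = -6: A - \frac{3}{8} = -6 ⇒ A = - \frac{45}{8}.
So g(n) = - \frac{45 \left(-7\right)^{n}}{8} - \frac{3}{8}.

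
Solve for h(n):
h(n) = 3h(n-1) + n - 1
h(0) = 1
First-order linear with linear forcing.
Homogeneous solution: h_h(n) = A·(3)^n.
Try particular h_p(n) = pn + q. Substituting:
  pn + q = 3(p(n-1) + q) + n - 1.
Matching the n-coefficient: p = 3p + 1 ⇒ p = - \frac{1}{2}.
Matching constants: q = -3p + 3q - 1 ⇒ q = - \frac{1}{4}.
General: h(n) = A·(3)^n - \frac{n}{2} - \frac{1}{4}.
Apply h(0) = 1: A - \frac{1}{4} = 1 ⇒ A = \frac{5}{4}.
So h(n) = \frac{5 \cdot 3^{n}}{4} - \frac{n}{2} - \frac{1}{4}.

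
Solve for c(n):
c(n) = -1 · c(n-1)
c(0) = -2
Pure geometric recurrence with ratio -1.
By induction c(n) = c(0) · (-1)^n = - 2 \left(-1\right)^{n}.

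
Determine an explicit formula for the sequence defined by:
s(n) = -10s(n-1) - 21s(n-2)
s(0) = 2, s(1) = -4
Characteristic equation: x² + 10x + 21 = 0, which factors as (x - (-3))(x - (-7)) = 0.
Roots r₁ = -3, r₂ = -7 (distinct).
General solution: s(n) = A·(-3)^n + B·(-7)^n.
From s(0) = 2: A + B = 2.
From s(1) = -4: -3A - 7B = -4.
Solving: A = \frac{5}{2}, B = - \frac{1}{2}.
So s(n) = \frac{5 \left(-3\right)^{n}}{2} - \frac{\left(-7\right)^{n}}{2}.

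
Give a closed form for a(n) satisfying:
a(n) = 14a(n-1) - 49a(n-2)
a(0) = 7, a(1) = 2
Characteristic equation: x² - 14x + 49 = 0, which is (x - (7))².
Repeated root r = 7.
General solution: a(n) = (A + Bn)·(7)^n.
From a(0) = 7: A = 7.
From a(1) = 2: (A + B)·(7) = 2 ⇒ B = - \frac{47}{7}.
So a(n) = \left(7 - \frac{47 n}{7}\right) \cdot (7)^n.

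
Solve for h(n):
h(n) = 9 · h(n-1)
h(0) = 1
Pure geometric recurrence with ratio 9.
By induction h(n) = h(0) · (9)^n = 9^{n}.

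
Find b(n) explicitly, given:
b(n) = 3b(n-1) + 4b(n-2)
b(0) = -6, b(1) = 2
Characteristic equation: x² - 3x - 4 = 0, which factors as (x - (-1))(x - (4)) = 0.
Roots r₁ = -1, r₂ = 4 (distinct).
General solution: b(n) = A·(-1)^n + B·(4)^n.
From b(0) = -6: A + B = -6.
From b(1) = 2: -A + 4B = 2.
Solving: A = - \frac{26}{5}, B = - \frac{4}{5}.
So b(n) = - \frac{26 \left(-1\right)^{n}}{5} - \frac{4 \cdot 4^{n}}{5}.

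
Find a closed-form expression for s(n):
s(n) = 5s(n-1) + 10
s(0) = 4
First-order linear non-homogeneous.
Homogeneous solution: s_h(n) = A·(5)^n.
Try constant particular solution s_p = K: K = 5K + 10 ⇒ K = - \frac{5}{2}.
General: s(n) = A·(5)^n - \frac{5}{2}.
Apply s(0) = 4: A - \frac{5}{2} = 4 ⇒ A = \frac{13}{2}.
So s(n) = \frac{13 \cdot 5^{n}}{2} - \frac{5}{2}.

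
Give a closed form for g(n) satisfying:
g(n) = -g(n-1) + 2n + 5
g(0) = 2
First-order linear with linear forcing.
Homogeneous solution: g_h(n) = A·(-1)^n.
Try particular g_p(n) = pn + q. Substituting:
  pn + q = -(p(n-1) + q) + 2n + 5.
Matching the n-coefficient: p = -p + 2 ⇒ p = 1.
Matching constants: q = p - q + 5 ⇒ q = 3.
General: g(n) = A·(-1)^n + n + 3.
Apply g(0) = 2: A + 3 = 2 ⇒ A = -1.
So g(n) = - \left(-1\right)^{n} + n + 3.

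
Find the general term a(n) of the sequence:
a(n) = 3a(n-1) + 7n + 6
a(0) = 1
First-order linear with linear forcing.
Homogeneous solution: a_h(n) = A·(3)^n.
Try particular a_p(n) = pn + q. Substituting:
  pn + q = 3(p(n-1) + q) + 7n + 6.
Matching the n-coefficient: p = 3p + 7 ⇒ p = - \frac{7}{2}.
Matching constants: q = -3p + 3q + 6 ⇒ q = - \frac{33}{4}.
General: a(n) = A·(3)^n - \frac{7 n}{2} - \frac{33}{4}.
Apply a(0) = 1: A - \frac{33}{4} = 1 ⇒ A = \frac{37}{4}.
So a(n) = \frac{37 \cdot 3^{n}}{4} - \frac{7 n}{2} - \frac{33}{4}.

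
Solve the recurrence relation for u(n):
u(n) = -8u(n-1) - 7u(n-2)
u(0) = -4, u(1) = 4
Characteristic equation: x² + 8x + 7 = 0, which factors as (x - (-7))(x - (-1)) = 0.
Roots r₁ = -7, r₂ = -1 (distinct).
General solution: u(n) = A·(-7)^n + B·(-1)^n.
From u(0) = -4: A + B = -4.
From u(1) = 4: -7A - B = 4.
Solving: A = 0, B = -4.
So u(n) = - 4 \left(-1\right)^{n}.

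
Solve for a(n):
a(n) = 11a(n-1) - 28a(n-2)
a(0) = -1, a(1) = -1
Characteristic equation: x² - 11x + 28 = 0, which factors as (x - (7))(x - (4)) = 0.
Roots r₁ = 7, r₂ = 4 (distinct).
General solution: a(n) = A·(7)^n + B·(4)^n.
From a(0) = -1: A + B = -1.
From a(1) = -1: 7A + 4B = -1.
Solving: A = 1, B = -2.
So a(n) = - 2 \cdot 4^{n} + 7^{n}.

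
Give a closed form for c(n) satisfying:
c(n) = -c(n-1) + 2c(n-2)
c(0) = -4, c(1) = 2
Characteristic equation: x² + x - 2 = 0, which factors as (x - (-2))(x - (1)) = 0.
Roots r₁ = -2, r₂ = 1 (distinct).
General solution: c(n) = A·(-2)^n + B·(1)^n.
From c(0) = -4: A + B = -4.
From c(1) = 2: -2A + B = 2.
Solving: A = -2, B = -2.
So c(n) = - 2 \left(-2\right)^{n} - 2.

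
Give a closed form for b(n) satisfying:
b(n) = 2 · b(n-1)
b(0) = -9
Pure geometric recurrence with ratio 2.
By induction b(n) = b(0) · (2)^n = - 9 \cdot 2^{n}.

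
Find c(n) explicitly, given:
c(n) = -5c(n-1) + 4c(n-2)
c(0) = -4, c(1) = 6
Characteristic equation: x² + 5x - 4 = 0.
Discriminant Δ = (-5)² + 4·(4) = 41.
Roots r₁,₂ = (-5 ± √41)/2, so r₁ = - \frac{5}{2} + \frac{\sqrt{41}}{2}, r₂ = - \frac{\sqrt{41}}{2} - \frac{5}{2}.
General solution: c(n) = A·r₁^n + B·r₂^n.
From the initial conditions, A + B = -4 and r₁A + r₂B = 6.
Since r₁ - r₂ = √41: A = (6 - (-4)r₂)/√41 = -2 - \frac{4 \sqrt{41}}{41}, and B = -4 - A = -2 + \frac{4 \sqrt{41}}{41}.
So c(n) = \left(-2 - \frac{4 \sqrt{41}}{41}\right)\left(- \frac{5}{2} + \frac{\sqrt{41}}{2}\right)^n + \left(-2 + \frac{4 \sqrt{41}}{41}\right)\left(- \frac{\sqrt{41}}{2} - \frac{5}{2}\right)^n.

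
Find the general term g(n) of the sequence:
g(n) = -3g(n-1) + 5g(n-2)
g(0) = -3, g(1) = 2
Characteristic equation: x² + 3x - 5 = 0.
Discriminant Δ = (-3)² + 4·(5) = 29.
Roots r₁,₂ = (-3 ± √29)/2, so r₁ = - \frac{3}{2} + \frac{\sqrt{29}}{2}, r₂ = - \frac{\sqrt{29}}{2} - \frac{3}{2}.
General solution: g(n) = A·r₁^n + B·r₂^n.
From the initial conditions, A + B = -3 and r₁A + r₂B = 2.
Since r₁ - r₂ = √29: A = (2 - (-3)r₂)/√29 = - \frac{3}{2} - \frac{5 \sqrt{29}}{58}, and B = -3 - A = - \frac{3}{2} + \frac{5 \sqrt{29}}{58}.
So g(n) = \left(- \frac{3}{2} - \frac{5 \sqrt{29}}{58}\right)\left(- \frac{3}{2} + \frac{\sqrt{29}}{2}\right)^n + \left(- \frac{3}{2} + \frac{5 \sqrt{29}}{58}\right)\left(- \frac{\sqrt{29}}{2} - \frac{3}{2}\right)^n.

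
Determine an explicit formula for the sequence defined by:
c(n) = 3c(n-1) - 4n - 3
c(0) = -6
First-order linear with linear forcing.
Homogeneous solution: c_h(n) = A·(3)^n.
Try particular c_p(n) = pn + q. Substituting:
  pn + q = 3(p(n-1) + q) - 4n - 3.
Matching the n-coefficient: p = 3p - 4 ⇒ p = 2.
Matching constants: q = -3p + 3q - 3 ⇒ q = \frac{9}{2}.
General: c(n) = A·(3)^n + 2 n + \frac{9}{2}.
Apply c(0) = -6: A + \frac{9}{2} = -6 ⇒ A = - \frac{21}{2}.
So c(n) = - \frac{21 \cdot 3^{n}}{2} + 2 n + \frac{9}{2}.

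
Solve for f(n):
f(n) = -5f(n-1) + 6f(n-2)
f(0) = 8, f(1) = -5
Characteristic equation: x² + 5x - 6 = 0, which factors as (x - (1))(x - (-6)) = 0.
Roots r₁ = 1, r₂ = -6 (distinct).
General solution: f(n) = A·(1)^n + B·(-6)^n.
From f(0) = 8: A + B = 8.
From f(1) = -5: A - 6B = -5.
Solving: A = \frac{43}{7}, B = \frac{13}{7}.
So f(n) = \frac{13 \left(-6\right)^{n}}{7} + \frac{43}{7}.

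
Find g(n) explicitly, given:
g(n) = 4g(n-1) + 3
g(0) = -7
First-order linear non-homogeneous.
Homogeneous solution: g_h(n) = A·(4)^n.
Try constant particular solution g_p = K: K = 4K + 3 ⇒ K = -1.
General: g(n) = A·(4)^n - 1.
Apply g(0) = -7: A - 1 = -7 ⇒ A = -6.
So g(n) = - 6 \cdot 4^{n} - 1.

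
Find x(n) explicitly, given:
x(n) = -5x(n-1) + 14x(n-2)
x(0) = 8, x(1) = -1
Characteristic equation: x² + 5x - 14 = 0, which factors as (x - (-7))(x - (2)) = 0.
Roots r₁ = -7, r₂ = 2 (distinct).
General solution: x(n) = A·(-7)^n + B·(2)^n.
From x(0) = 8: A + B = 8.
From x(1) = -1: -7A + 2B = -1.
Solving: A = \frac{17}{9}, B = \frac{55}{9}.
So x(n) = \frac{17 \left(-7\right)^{n}}{9} + \frac{55 \cdot 2^{n}}{9}.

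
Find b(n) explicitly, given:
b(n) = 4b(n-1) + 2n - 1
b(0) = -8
First-order linear with linear forcing.
Homogeneous solution: b_h(n) = A·(4)^n.
Try particular b_p(n) = pn + q. Substituting:
  pn + q = 4(p(n-1) + q) + 2n - 1.
Matching the n-coefficient: p = 4p + 2 ⇒ p = - \frac{2}{3}.
Matching constants: q = -4p + 4q - 1 ⇒ q = - \frac{5}{9}.
General: b(n) = A·(4)^n - \frac{2 n}{3} - \frac{5}{9}.
Apply b(0) = -8: A - \frac{5}{9} = -8 ⇒ A = - \frac{67}{9}.
So b(n) = - \frac{67 \cdot 4^{n}}{9} - \frac{2 n}{3} - \frac{5}{9}.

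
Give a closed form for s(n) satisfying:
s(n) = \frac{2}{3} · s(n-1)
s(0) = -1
Pure geometric recurrence with ratio \frac{2}{3}.
By induction s(n) = s(0) · (\frac{2}{3})^n = - \left(\frac{2}{3}\right)^{n}.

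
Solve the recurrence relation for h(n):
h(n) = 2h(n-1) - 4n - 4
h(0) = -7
First-order linear with linear forcing.
Homogeneous solution: h_h(n) = A·(2)^n.
Try particular h_p(n) = pn + q. Substituting:
  pn + q = 2(p(n-1) + q) - 4n - 4.
Matching the n-coefficient: p = 2p - 4 ⇒ p = 4.
Matching constants: q = -2p + 2q - 4 ⇒ q = 12.
General: h(n) = A·(2)^n + 4 n + 12.
Apply h(0) = -7: A + 12 = -7 ⇒ A = -19.
So h(n) = - 19 \cdot 2^{n} + 4 n + 12.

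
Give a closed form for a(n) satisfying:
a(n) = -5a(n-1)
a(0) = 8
This is a homogeneous first-order recurrence with ratio -5.
By induction a(n) = a(0) · (-5)^n = 8 \left(-5\right)^{n}.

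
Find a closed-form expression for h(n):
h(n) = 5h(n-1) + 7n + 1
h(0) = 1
First-order linear with linear forcing.
Homogeneous solution: h_h(n) = A·(5)^n.
Try particular h_p(n) = pn + q. Substituting:
  pn + q = 5(p(n-1) + q) + 7n + 1.
Matching the n-coefficient: p = 5p + 7 ⇒ p = - \frac{7}{4}.
Matching constants: q = -5p + 5q + 1 ⇒ q = - \frac{39}{16}.
General: h(n) = A·(5)^n - \frac{7 n}{4} - \frac{39}{16}.
Apply h(0) = 1: A - \frac{39}{16} = 1 ⇒ A = \frac{55}{16}.
So h(n) = \frac{55 \cdot 5^{n}}{16} - \frac{7 n}{4} - \frac{39}{16}.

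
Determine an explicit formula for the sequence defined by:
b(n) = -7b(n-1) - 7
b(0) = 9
First-order linear non-homogeneous.
Homogeneous solution: b_h(n) = A·(-7)^n.
Try constant particular solution b_p = K: K = -7K - 7 ⇒ K = - \frac{7}{8}.
General: b(n) = A·(-7)^n - \frac{7}{8}.
Apply b(0) = 9: A - \frac{7}{8} = 9 ⇒ A = \frac{79}{8}.
So b(n) = \frac{79 \left(-7\right)^{n}}{8} - \frac{7}{8}.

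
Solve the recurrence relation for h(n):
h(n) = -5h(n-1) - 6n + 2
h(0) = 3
First-order linear with linear forcing.
Homogeneous solution: h_h(n) = A·(-5)^n.
Try particular h_p(n) = pn + q. Substituting:
  pn + q = -5(p(n-1) + q) - 6n + 2.
Matching the n-coefficient: p = -5p - 6 ⇒ p = -1.
Matching constants: q = 5p - 5q + 2 ⇒ q = - \frac{1}{2}.
General: h(n) = A·(-5)^n - n - \frac{1}{2}.
Apply h(0) = 3: A - \frac{1}{2} = 3 ⇒ A = \frac{7}{2}.
So h(n) = \frac{7 \left(-5\right)^{n}}{2} - n - \frac{1}{2}.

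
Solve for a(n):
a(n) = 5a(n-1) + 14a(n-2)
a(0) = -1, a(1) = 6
Characteristic equation: x² - 5x - 14 = 0, which factors as (x - (7))(x - (-2)) = 0.
Roots r₁ = 7, r₂ = -2 (distinct).
General solution: a(n) = A·(7)^n + B·(-2)^n.
From a(0) = -1: A + B = -1.
From a(1) = 6: 7A - 2B = 6.
Solving: A = \frac{4}{9}, B = - \frac{13}{9}.
So a(n) = - \frac{13 \left(-2\right)^{n}}{9} + \frac{4 \cdot 7^{n}}{9}.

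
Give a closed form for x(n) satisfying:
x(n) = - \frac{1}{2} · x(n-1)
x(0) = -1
Pure geometric recurrence with ratio - \frac{1}{2}.
By induction x(n) = x(0) · (- \frac{1}{2})^n = - \left(- \frac{1}{2}\right)^{n}.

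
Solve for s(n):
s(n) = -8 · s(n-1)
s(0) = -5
Pure geometric recurrence with ratio -8.
By induction s(n) = s(0) · (-8)^n = - 5 \left(-8\right)^{n}.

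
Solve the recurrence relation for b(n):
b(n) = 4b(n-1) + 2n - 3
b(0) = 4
First-order linear with linear forcing.
Homogeneous solution: b_h(n) = A·(4)^n.
Try particular b_p(n) = pn + q. Substituting:
  pn + q = 4(p(n-1) + q) + 2n - 3.
Matching the n-coefficient: p = 4p + 2 ⇒ p = - \frac{2}{3}.
Matching constants: q = -4p + 4q - 3 ⇒ q = \frac{1}{9}.
General: b(n) = A·(4)^n - \frac{2 n}{3} + \frac{1}{9}.
Apply b(0) = 4: A + \frac{1}{9} = 4 ⇒ A = \frac{35}{9}.
So b(n) = \frac{35 \cdot 4^{n}}{9} - \frac{2 n}{3} + \frac{1}{9}.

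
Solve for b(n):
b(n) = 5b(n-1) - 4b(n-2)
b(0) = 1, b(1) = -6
Characteristic equation: x² - 5x + 4 = 0, which factors as (x - (1))(x - (4)) = 0.
Roots r₁ = 1, r₂ = 4 (distinct).
General solution: b(n) = A·(1)^n + B·(4)^n.
From b(0) = 1: A + B = 1.
From b(1) = -6: A + 4B = -6.
Solving: A = \frac{10}{3}, B = - \frac{7}{3}.
So b(n) = \frac{10}{3} - \frac{7 \cdot 4^{n}}{3}.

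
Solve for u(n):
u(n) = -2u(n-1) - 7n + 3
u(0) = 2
First-order linear with linear forcing.
Homogeneous solution: u_h(n) = A·(-2)^n.
Try particular u_p(n) = pn + q. Substituting:
  pn + q = -2(p(n-1) + q) - 7n + 3.
Matching the n-coefficient: p = -2p - 7 ⇒ p = - \frac{7}{3}.
Matching constants: q = 2p - 2q + 3 ⇒ q = - \frac{5}{9}.
General: u(n) = A·(-2)^n - \frac{7 n}{3} - \frac{5}{9}.
Apply u(0) = 2: A - \frac{5}{9} = 2 ⇒ A = \frac{23}{9}.
So u(n) = \frac{23 \left(-2\right)^{n}}{9} - \frac{7 n}{3} - \frac{5}{9}.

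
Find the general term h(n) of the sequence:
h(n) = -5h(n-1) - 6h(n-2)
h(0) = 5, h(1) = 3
Characteristic equation: x² + 5x + 6 = 0, which factors as (x - (-3))(x - (-2)) = 0.
Roots r₁ = -3, r₂ = -2 (distinct).
General solution: h(n) = A·(-3)^n + B·(-2)^n.
From h(0) = 5: A + B = 5.
From h(1) = 3: -3A - 2B = 3.
Solving: A = -13, B = 18.
So h(n) = 18 \left(-2\right)^{n} - 13 \left(-3\right)^{n}.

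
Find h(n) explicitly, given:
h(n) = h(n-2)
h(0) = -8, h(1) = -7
Characteristic equation: x² - 1 = 0, which factors as (x - (1))(x - (-1)) = 0.
Roots r₁ = 1, r₂ = -1 (distinct).
General solution: h(n) = A·(1)^n + B·(-1)^n.
From h(0) = -8: A + B = -8.
From h(1) = -7: A - B = -7.
Solving: A = - \frac{15}{2}, B = - \frac{1}{2}.
So h(n) = - \frac{\left(-1\right)^{n}}{2} - \frac{15}{2}.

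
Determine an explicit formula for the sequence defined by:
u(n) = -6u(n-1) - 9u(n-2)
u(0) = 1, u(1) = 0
Characteristic equation: x² + 6x + 9 = 0, which is (x - (-3))².
Repeated root r = -3.
General solution: u(n) = (A + Bn)·(-3)^n.
From u(0) = 1: A = 1.
From u(1) = 0: (A + B)·(-3) = 0 ⇒ B = -1.
So u(n) = \left(1 - n\right) \cdot (-3)^n.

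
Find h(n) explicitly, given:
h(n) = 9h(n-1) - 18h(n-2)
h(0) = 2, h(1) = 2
Characteristic equation: x² - 9x + 18 = 0, which factors as (x - (6))(x - (3)) = 0.
Roots r₁ = 6, r₂ = 3 (distinct).
General solution: h(n) = A·(6)^n + B·(3)^n.
From h(0) = 2: A + B = 2.
From h(1) = 2: 6A + 3B = 2.
Solving: A = - \frac{4}{3}, B = \frac{10}{3}.
So h(n) = \frac{10 \cdot 3^{n}}{3} - \frac{4 \cdot 6^{n}}{3}.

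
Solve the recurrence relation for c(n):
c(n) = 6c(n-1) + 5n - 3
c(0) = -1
First-order linear with linear forcing.
Homogeneous solution: c_h(n) = A·(6)^n.
Try particular c_p(n) = pn + q. Substituting:
  pn + q = 6(p(n-1) + q) + 5n - 3.
Matching the n-coefficient: p = 6p + 5 ⇒ p = -1.
Matching constants: q = -6p + 6q - 3 ⇒ q = - \frac{3}{5}.
General: c(n) = A·(6)^n - n - \frac{3}{5}.
Apply c(0) = -1: A - \frac{3}{5} = -1 ⇒ A = - \frac{2}{5}.
So c(n) = - \frac{2 \cdot 6^{n}}{5} - n - \frac{3}{5}.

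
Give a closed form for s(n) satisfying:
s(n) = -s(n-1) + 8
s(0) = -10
First-order linear non-homogeneous.
Homogeneous solution: s_h(n) = A·(-1)^n.
Try constant particular solution s_p = K: K = -K + 8 ⇒ K = 4.
General: s(n) = A·(-1)^n + 4.
Apply s(0) = -10: A + 4 = -10 ⇒ A = -14.
So s(n) = 4 - 14 \left(-1\right)^{n}.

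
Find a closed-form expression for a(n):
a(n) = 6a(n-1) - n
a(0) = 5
First-order linear with linear forcing.
Homogeneous solution: a_h(n) = A·(6)^n.
Try particular a_p(n) = pn + q. Substituting:
  pn + q = 6(p(n-1) + q) - n.
Matching the n-coefficient: p = 6p - 1 ⇒ p = \frac{1}{5}.
Matching constants: q = -6p + 6q ⇒ q = \frac{6}{25}.
General: a(n) = A·(6)^n + \frac{n}{5} + \frac{6}{25}.
Apply a(0) = 5: A + \frac{6}{25} = 5 ⇒ A = \frac{119}{25}.
So a(n) = \frac{119 \cdot 6^{n}}{25} + \frac{n}{5} + \frac{6}{25}.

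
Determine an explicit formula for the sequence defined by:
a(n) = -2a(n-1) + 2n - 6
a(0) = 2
First-order linear with linear forcing.
Homogeneous solution: a_h(n) = A·(-2)^n.
Try particular a_p(n) = pn + q. Substituting:
  pn + q = -2(p(n-1) + q) + 2n - 6.
Matching the n-coefficient: p = -2p + 2 ⇒ p = \frac{2}{3}.
Matching constants: q = 2p - 2q - 6 ⇒ q = - \frac{14}{9}.
General: a(n) = A·(-2)^n + \frac{2 n}{3} - \frac{14}{9}.
Apply a(0) = 2: A - \frac{14}{9} = 2 ⇒ A = \frac{32}{9}.
So a(n) = \frac{32 \left(-2\right)^{n}}{9} + \frac{2 n}{3} - \frac{14}{9}.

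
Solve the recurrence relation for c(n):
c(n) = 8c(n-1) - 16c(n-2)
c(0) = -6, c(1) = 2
Characteristic equation: x² - 8x + 16 = 0, which is (x - (4))².
Repeated root r = 4.
General solution: c(n) = (A + Bn)·(4)^n.
From c(0) = -6: A = -6.
From c(1) = 2: (A + B)·(4) = 2 ⇒ B = \frac{13}{2}.
So c(n) = \left(\frac{13 n}{2} - 6\right) \cdot (4)^n.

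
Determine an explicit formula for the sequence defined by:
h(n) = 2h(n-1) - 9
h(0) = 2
First-order linear non-homogeneous.
Homogeneous solution: h_h(n) = A·(2)^n.
Try constant particular solution h_p = K: K = 2K - 9 ⇒ K = 9.
General: h(n) = A·(2)^n + 9.
Apply h(0) = 2: A + 9 = 2 ⇒ A = -7.
So h(n) = 9 - 7 \cdot 2^{n}.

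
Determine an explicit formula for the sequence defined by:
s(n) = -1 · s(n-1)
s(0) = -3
Pure geometric recurrence with ratio -1.
By induction s(n) = s(0) · (-1)^n = - 3 \left(-1\right)^{n}.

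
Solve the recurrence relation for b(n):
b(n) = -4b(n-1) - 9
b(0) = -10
First-order linear non-homogeneous.
Homogeneous solution: b_h(n) = A·(-4)^n.
Try constant particular solution b_p = K: K = -4K - 9 ⇒ K = - \frac{9}{5}.
General: b(n) = A·(-4)^n - \frac{9}{5}.
Apply b(0) = -10: A - \frac{9}{5} = -10 ⇒ A = - \frac{41}{5}.
So b(n) = - \frac{41 \left(-4\right)^{n}}{5} - \frac{9}{5}.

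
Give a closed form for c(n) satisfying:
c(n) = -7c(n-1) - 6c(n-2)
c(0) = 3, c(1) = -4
Characteristic equation: x² + 7x + 6 = 0, which factors as (x - (-6))(x - (-1)) = 0.
Roots r₁ = -6, r₂ = -1 (distinct).
General solution: c(n) = A·(-6)^n + B·(-1)^n.
From c(0) = 3: A + B = 3.
From c(1) = -4: -6A - B = -4.
Solving: A = \frac{1}{5}, B = \frac{14}{5}.
So c(n) = \frac{14 \left(-1\right)^{n}}{5} + \frac{\left(-6\right)^{n}}{5}.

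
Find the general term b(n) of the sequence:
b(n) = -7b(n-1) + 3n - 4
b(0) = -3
First-order linear with linear forcing.
Homogeneous solution: b_h(n) = A·(-7)^n.
Try particular b_p(n) = pn + q. Substituting:
  pn + q = -7(p(n-1) + q) + 3n - 4.
Matching the n-coefficient: p = -7p + 3 ⇒ p = \frac{3}{8}.
Matching constants: q = 7p - 7q - 4 ⇒ q = - \frac{11}{64}.
General: b(n) = A·(-7)^n + \frac{3 n}{8} - \frac{11}{64}.
Apply b(0) = -3: A - \frac{11}{64} = -3 ⇒ A = - \frac{181}{64}.
So b(n) = - \frac{181 \left(-7\right)^{n}}{64} + \frac{3 n}{8} - \frac{11}{64}.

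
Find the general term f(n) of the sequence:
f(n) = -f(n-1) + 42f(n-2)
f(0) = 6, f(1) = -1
Characteristic equation: x² + x - 42 = 0, which factors as (x - (-7))(x - (6)) = 0.
Roots r₁ = -7, r₂ = 6 (distinct).
General solution: f(n) = A·(-7)^n + B·(6)^n.
From f(0) = 6: A + B = 6.
From f(1) = -1: -7A + 6B = -1.
Solving: A = \frac{37}{13}, B = \frac{41}{13}.
So f(n) = \frac{37 \left(-7\right)^{n}}{13} + \frac{41 \cdot 6^{n}}{13}.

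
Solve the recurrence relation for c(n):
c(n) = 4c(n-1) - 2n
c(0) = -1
First-order linear with linear forcing.
Homogeneous solution: c_h(n) = A·(4)^n.
Try particular c_p(n) = pn + q. Substituting:
  pn + q = 4(p(n-1) + q) - 2n.
Matching the n-coefficient: p = 4p - 2 ⇒ p = \frac{2}{3}.
Matching constants: q = -4p + 4q ⇒ q = \frac{8}{9}.
General: c(n) = A·(4)^n + \frac{2 n}{3} + \frac{8}{9}.
Apply c(0) = -1: A + \frac{8}{9} = -1 ⇒ A = - \frac{17}{9}.
So c(n) = - \frac{17 \cdot 4^{n}}{9} + \frac{2 n}{3} + \frac{8}{9}.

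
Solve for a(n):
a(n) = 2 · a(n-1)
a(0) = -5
Pure geometric recurrence with ratio 2.
By induction a(n) = a(0) · (2)^n = - 5 \cdot 2^{n}.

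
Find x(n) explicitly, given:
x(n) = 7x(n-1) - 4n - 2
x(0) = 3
First-order linear with linear forcing.
Homogeneous solution: x_h(n) = A·(7)^n.
Try particular x_p(n) = pn + q. Substituting:
  pn + q = 7(p(n-1) + q) - 4n - 2.
Matching the n-coefficient: p = 7p - 4 ⇒ p = \frac{2}{3}.
Matching constants: q = -7p + 7q - 2 ⇒ q = \frac{10}{9}.
General: x(n) = A·(7)^n + \frac{2 n}{3} + \frac{10}{9}.
Apply x(0) = 3: A + \frac{10}{9} = 3 ⇒ A = \frac{17}{9}.
So x(n) = \frac{17 \cdot 7^{n}}{9} + \frac{2 n}{3} + \frac{10}{9}.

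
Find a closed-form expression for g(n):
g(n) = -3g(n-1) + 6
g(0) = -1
First-order linear non-homogeneous.
Homogeneous solution: g_h(n) = A·(-3)^n.
Try constant particular solution g_p = K: K = -3K + 6 ⇒ K = \frac{3}{2}.
General: g(n) = A·(-3)^n + \frac{3}{2}.
Apply g(0) = -1: A + \frac{3}{2} = -1 ⇒ A = - \frac{5}{2}.
So g(n) = \frac{3}{2} - \frac{5 \left(-3\right)^{n}}{2}.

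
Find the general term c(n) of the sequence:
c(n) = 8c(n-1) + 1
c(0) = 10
First-order linear non-homogeneous.
Homogeneous solution: c_h(n) = A·(8)^n.
Try constant particular solution c_p = K: K = 8K + 1 ⇒ K = - \frac{1}{7}.
General: c(n) = A·(8)^n - \frac{1}{7}.
Apply c(0) = 10: A - \frac{1}{7} = 10 ⇒ A = \frac{71}{7}.
So c(n) = \frac{71 \cdot 8^{n}}{7} - \frac{1}{7}.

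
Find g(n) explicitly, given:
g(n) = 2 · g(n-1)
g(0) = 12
Pure geometric recurrence with ratio 2.
By induction g(n) = g(0) · (2)^n = 12 \cdot 2^{n}.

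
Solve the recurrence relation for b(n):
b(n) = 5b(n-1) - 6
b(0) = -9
First-order linear non-homogeneous.
Homogeneous solution: b_h(n) = A·(5)^n.
Try constant particular solution b_p = K: K = 5K - 6 ⇒ K = \frac{3}{2}.
General: b(n) = A·(5)^n + \frac{3}{2}.
Apply b(0) = -9: A + \frac{3}{2} = -9 ⇒ A = - \frac{21}{2}.
So b(n) = \frac{3}{2} - \frac{21 \cdot 5^{n}}{2}.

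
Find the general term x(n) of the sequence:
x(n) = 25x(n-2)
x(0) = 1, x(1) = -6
Characteristic equation: x² - 25 = 0, which factors as (x - (5))(x - (-5)) = 0.
Roots r₁ = 5, r₂ = -5 (distinct).
General solution: x(n) = A·(5)^n + B·(-5)^n.
From x(0) = 1: A + B = 1.
From x(1) = -6: 5A - 5B = -6.
Solving: A = - \frac{1}{10}, B = \frac{11}{10}.
So x(n) = \frac{11 \left(-5\right)^{n}}{10} - \frac{5^{n}}{10}.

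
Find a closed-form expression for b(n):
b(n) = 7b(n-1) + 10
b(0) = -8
First-order linear non-homogeneous.
Homogeneous solution: b_h(n) = A·(7)^n.
Try constant particular solution b_p = K: K = 7K + 10 ⇒ K = - \frac{5}{3}.
General: b(n) = A·(7)^n - \frac{5}{3}.
Apply b(0) = -8: A - \frac{5}{3} = -8 ⇒ A = - \frac{19}{3}.
So b(n) = - \frac{19 \cdot 7^{n}}{3} - \frac{5}{3}.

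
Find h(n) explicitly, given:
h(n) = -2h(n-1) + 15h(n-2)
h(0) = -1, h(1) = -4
Characteristic equation: x² + 2x - 15 = 0, which factors as (x - (3))(x - (-5)) = 0.
Roots r₁ = 3, r₂ = -5 (distinct).
General solution: h(n) = A·(3)^n + B·(-5)^n.
From h(0) = -1: A + B = -1.
From h(1) = -4: 3A - 5B = -4.
Solving: A = - \frac{9}{8}, B = \frac{1}{8}.
So h(n) = \frac{\left(-5\right)^{n}}{8} - \frac{9 \cdot 3^{n}}{8}.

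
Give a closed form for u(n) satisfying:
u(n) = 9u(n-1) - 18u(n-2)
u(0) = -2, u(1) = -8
Characteristic equation: x² - 9x + 18 = 0, which factors as (x - (6))(x - (3)) = 0.
Roots r₁ = 6, r₂ = 3 (distinct).
General solution: u(n) = A·(6)^n + B·(3)^n.
From u(0) = -2: A + B = -2.
From u(1) = -8: 6A + 3B = -8.
Solving: A = - \frac{2}{3}, B = - \frac{4}{3}.
So u(n) = - \frac{4 \cdot 3^{n}}{3} - \frac{2 \cdot 6^{n}}{3}.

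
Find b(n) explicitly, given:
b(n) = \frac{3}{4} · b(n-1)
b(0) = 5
Pure geometric recurrence with ratio \frac{3}{4}.
By induction b(n) = b(0) · (\frac{3}{4})^n = 5 \left(\frac{3}{4}\right)^{n}.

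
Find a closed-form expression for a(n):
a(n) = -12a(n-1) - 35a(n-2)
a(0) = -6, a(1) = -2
Characteristic equation: x² + 12x + 35 = 0, which factors as (x - (-7))(x - (-5)) = 0.
Roots r₁ = -7, r₂ = -5 (distinct).
General solution: a(n) = A·(-7)^n + B·(-5)^n.
From a(0) = -6: A + B = -6.
From a(1) = -2: -7A - 5B = -2.
Solving: A = 16, B = -22.
So a(n) = - 22 \left(-5\right)^{n} + 16 \left(-7\right)^{n}.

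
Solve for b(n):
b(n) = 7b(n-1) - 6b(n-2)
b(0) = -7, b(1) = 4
Characteristic equation: x² - 7x + 6 = 0, which factors as (x - (1))(x - (6)) = 0.
Roots r₁ = 1, r₂ = 6 (distinct).
General solution: b(n) = A·(1)^n + B·(6)^n.
From b(0) = -7: A + B = -7.
From b(1) = 4: A + 6B = 4.
Solving: A = - \frac{46}{5}, B = \frac{11}{5}.
So b(n) = \frac{11 \cdot 6^{n}}{5} - \frac{46}{5}.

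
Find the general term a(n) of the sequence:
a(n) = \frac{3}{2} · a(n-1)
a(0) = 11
Pure geometric recurrence with ratio \frac{3}{2}.
By induction a(n) = a(0) · (\frac{3}{2})^n = 11 \left(\frac{3}{2}\right)^{n}.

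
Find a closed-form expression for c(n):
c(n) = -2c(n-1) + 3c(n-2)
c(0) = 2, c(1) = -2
Characteristic equation: x² + 2x - 3 = 0, which factors as (x - (-3))(x - (1)) = 0.
Roots r₁ = -3, r₂ = 1 (distinct).
General solution: c(n) = A·(-3)^n + B·(1)^n.
From c(0) = 2: A + B = 2.
From c(1) = -2: -3A + B = -2.
Solving: A = 1, B = 1.
So c(n) = \left(-3\right)^{n} + 1.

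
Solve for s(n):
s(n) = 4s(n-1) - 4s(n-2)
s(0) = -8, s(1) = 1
Characteristic equation: x² - 4x + 4 = 0, which is (x - (2))².
Repeated root r = 2.
General solution: s(n) = (A + Bn)·(2)^n.
From s(0) = -8: A = -8.
From s(1) = 1: (A + B)·(2) = 1 ⇒ B = \frac{17}{2}.
So s(n) = \left(\frac{17 n}{2} - 8\right) \cdot (2)^n.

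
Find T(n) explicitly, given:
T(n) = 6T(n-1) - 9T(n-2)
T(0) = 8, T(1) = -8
Characteristic equation: x² - 6x + 9 = 0, which is (x - (3))².
Repeated root r = 3.
General solution: T(n) = (A + Bn)·(3)^n.
From T(0) = 8: A = 8.
From T(1) = -8: (A + B)·(3) = -8 ⇒ B = - \frac{32}{3}.
So T(n) = \left(8 - \frac{32 n}{3}\right) \cdot (3)^n.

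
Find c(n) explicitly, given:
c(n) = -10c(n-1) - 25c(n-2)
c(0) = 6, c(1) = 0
Characteristic equation: x² + 10x + 25 = 0, which is (x - (-5))².
Repeated root r = -5.
General solution: c(n) = (A + Bn)·(-5)^n.
From c(0) = 6: A = 6.
From c(1) = 0: (A + B)·(-5) = 0 ⇒ B = -6.
So c(n) = \left(6 - 6 n\right) \cdot (-5)^n.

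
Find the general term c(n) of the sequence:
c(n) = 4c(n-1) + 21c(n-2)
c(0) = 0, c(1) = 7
Characteristic equation: x² - 4x - 21 = 0, which factors as (x - (-3))(x - (7)) = 0.
Roots r₁ = -3, r₂ = 7 (distinct).
General solution: c(n) = A·(-3)^n + B·(7)^n.
From c(0) = 0: A + B = 0.
From c(1) = 7: -3A + 7B = 7.
Solving: A = - \frac{7}{10}, B = \frac{7}{10}.
So c(n) = - \frac{7 \left(-3\right)^{n}}{10} + \frac{7 \cdot 7^{n}}{10}.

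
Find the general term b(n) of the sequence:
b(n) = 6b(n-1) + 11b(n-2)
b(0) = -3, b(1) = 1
Characteristic equation: x² - 6x - 11 = 0.
Discriminant Δ = (6)² + 4·(11) = 80.
Roots r₁,₂ = (6 ± √80)/2, so r₁ = 3 + 2 \sqrt{5}, r₂ = 3 - 2 \sqrt{5}.
General solution: b(n) = A·r₁^n + B·r₂^n.
From the initial conditions, A + B = -3 and r₁A + r₂B = 1.
Since r₁ - r₂ = √80: A = (1 - (-3)r₂)/√80 = - \frac{3}{2} + \frac{\sqrt{5}}{2}, and B = -3 - A = - \frac{3}{2} - \frac{\sqrt{5}}{2}.
So b(n) = \left(- \frac{3}{2} + \frac{\sqrt{5}}{2}\right)\left(3 + 2 \sqrt{5}\right)^n + \left(- \frac{3}{2} - \frac{\sqrt{5}}{2}\right)\left(3 - 2 \sqrt{5}\right)^n.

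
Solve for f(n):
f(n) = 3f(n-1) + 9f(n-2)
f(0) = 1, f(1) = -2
Characteristic equation: x² - 3x - 9 = 0.
Discriminant Δ = (3)² + 4·(9) = 45.
Roots r₁,₂ = (3 ± √45)/2, so r₁ = \frac{3}{2} + \frac{3 \sqrt{5}}{2}, r₂ = \frac{3}{2} - \frac{3 \sqrt{5}}{2}.
General solution: f(n) = A·r₁^n + B·r₂^n.
From the initial conditions, A + B = 1 and r₁A + r₂B = -2.
Since r₁ - r₂ = √45: A = (-2 - (1)r₂)/√45 = \frac{1}{2} - \frac{7 \sqrt{5}}{30}, and B = 1 - A = \frac{1}{2} + \frac{7 \sqrt{5}}{30}.
So f(n) = \left(\frac{1}{2} - \frac{7 \sqrt{5}}{30}\right)\left(\frac{3}{2} + \frac{3 \sqrt{5}}{2}\right)^n + \left(\frac{1}{2} + \frac{7 \sqrt{5}}{30}\right)\left(\frac{3}{2} - \frac{3 \sqrt{5}}{2}\right)^n.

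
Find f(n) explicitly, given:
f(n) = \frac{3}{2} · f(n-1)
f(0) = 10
Pure geometric recurrence with ratio \frac{3}{2}.
By induction f(n) = f(0) · (\frac{3}{2})^n = 10 \left(\frac{3}{2}\right)^{n}.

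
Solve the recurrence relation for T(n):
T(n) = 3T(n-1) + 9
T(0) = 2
First-order linear non-homogeneous.
Homogeneous solution: T_h(n) = A·(3)^n.
Try constant particular solution T_p = K: K = 3K + 9 ⇒ K = - \frac{9}{2}.
General: T(n) = A·(3)^n - \frac{9}{2}.
Apply T(0) = 2: A - \frac{9}{2} = 2 ⇒ A = \frac{13}{2}.
So T(n) = \frac{13 \cdot 3^{n}}{2} - \frac{9}{2}.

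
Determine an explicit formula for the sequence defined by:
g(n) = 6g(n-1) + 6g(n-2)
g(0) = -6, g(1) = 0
Characteristic equation: x² - 6x - 6 = 0.
Discriminant Δ = (6)² + 4·(6) = 60.
Roots r₁,₂ = (6 ± √60)/2, so r₁ = 3 + \sqrt{15}, r₂ = 3 - \sqrt{15}.
General solution: g(n) = A·r₁^n + B·r₂^n.
From the initial conditions, A + B = -6 and r₁A + r₂B = 0.
Since r₁ - r₂ = √60: A = (0 - (-6)r₂)/√60 = -3 + \frac{3 \sqrt{15}}{5}, and B = -6 - A = -3 - \frac{3 \sqrt{15}}{5}.
So g(n) = \left(-3 + \frac{3 \sqrt{15}}{5}\right)\left(3 + \sqrt{15}\right)^n + \left(-3 - \frac{3 \sqrt{15}}{5}\right)\left(3 - \sqrt{15}\right)^n.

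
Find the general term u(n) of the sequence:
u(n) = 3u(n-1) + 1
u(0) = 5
First-order linear non-homogeneous.
Homogeneous solution: u_h(n) = A·(3)^n.
Try constant particular solution u_p = K: K = 3K + 1 ⇒ K = - \frac{1}{2}.
General: u(n) = A·(3)^n - \frac{1}{2}.
Apply u(0) = 5: A - \frac{1}{2} = 5 ⇒ A = \frac{11}{2}.
So u(n) = \frac{11 \cdot 3^{n}}{2} - \frac{1}{2}.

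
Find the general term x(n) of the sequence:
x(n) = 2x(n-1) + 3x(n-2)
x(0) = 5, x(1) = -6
Characteristic equation: x² - 2x - 3 = 0, which factors as (x - (3))(x - (-1)) = 0.
Roots r₁ = 3, r₂ = -1 (distinct).
General solution: x(n) = A·(3)^n + B·(-1)^n.
From x(0) = 5: A + B = 5.
From x(1) = -6: 3A - B = -6.
Solving: A = - \frac{1}{4}, B = \frac{21}{4}.
So x(n) = \frac{21 \left(-1\right)^{n}}{4} - \frac{3^{n}}{4}.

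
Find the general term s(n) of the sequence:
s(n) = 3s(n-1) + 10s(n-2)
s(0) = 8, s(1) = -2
Characteristic equation: x² - 3x - 10 = 0, which factors as (x - (5))(x - (-2)) = 0.
Roots r₁ = 5, r₂ = -2 (distinct).
General solution: s(n) = A·(5)^n + B·(-2)^n.
From s(0) = 8: A + B = 8.
From s(1) = -2: 5A - 2B = -2.
Solving: A = 2, B = 6.
So s(n) = 6 \left(-2\right)^{n} + 2 \cdot 5^{n}.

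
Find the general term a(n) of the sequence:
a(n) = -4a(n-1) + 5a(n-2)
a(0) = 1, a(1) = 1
Characteristic equation: x² + 4x - 5 = 0, which factors as (x - (-5))(x - (1)) = 0.
Roots r₁ = -5, r₂ = 1 (distinct).
General solution: a(n) = A·(-5)^n + B·(1)^n.
From a(0) = 1: A + B = 1.
From a(1) = 1: -5A + B = 1.
Solving: A = 0, B = 1.
So a(n) = 1.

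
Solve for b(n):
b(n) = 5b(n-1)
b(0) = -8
This is a homogeneous first-order recurrence with ratio 5.
By induction b(n) = b(0) · (5)^n = - 8 \cdot 5^{n}.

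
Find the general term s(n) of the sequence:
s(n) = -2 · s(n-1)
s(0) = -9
Pure geometric recurrence with ratio -2.
By induction s(n) = s(0) · (-2)^n = - 9 \left(-2\right)^{n}.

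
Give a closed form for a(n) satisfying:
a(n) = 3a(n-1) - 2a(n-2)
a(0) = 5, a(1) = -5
Characteristic equation: x² - 3x + 2 = 0, which factors as (x - (1))(x - (2)) = 0.
Roots r₁ = 1, r₂ = 2 (distinct).
General solution: a(n) = A·(1)^n + B·(2)^n.
From a(0) = 5: A + B = 5.
From a(1) = -5: A + 2B = -5.
Solving: A = 15, B = -10.
So a(n) = 15 - 10 \cdot 2^{n}.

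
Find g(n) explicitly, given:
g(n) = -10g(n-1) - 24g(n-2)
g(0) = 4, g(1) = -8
Characteristic equation: x² + 10x + 24 = 0, which factors as (x - (-6))(x - (-4)) = 0.
Roots r₁ = -6, r₂ = -4 (distinct).
General solution: g(n) = A·(-6)^n + B·(-4)^n.
From g(0) = 4: A + B = 4.
From g(1) = -8: -6A - 4B = -8.
Solving: A = -4, B = 8.
So g(n) = 8 \left(-4\right)^{n} - 4 \left(-6\right)^{n}.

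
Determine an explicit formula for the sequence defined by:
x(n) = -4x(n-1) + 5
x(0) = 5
First-order linear non-homogeneous.
Homogeneous solution: x_h(n) = A·(-4)^n.
Try constant particular solution x_p = K: K = -4K + 5 ⇒ K = 1.
General: x(n) = A·(-4)^n + 1.
Apply x(0) = 5: A + 1 = 5 ⇒ A = 4.
So x(n) = 4 \left(-4\right)^{n} + 1.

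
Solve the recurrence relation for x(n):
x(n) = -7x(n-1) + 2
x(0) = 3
First-order linear non-homogeneous.
Homogeneous solution: x_h(n) = A·(-7)^n.
Try constant particular solution x_p = K: K = -7K + 2 ⇒ K = \frac{1}{4}.
General: x(n) = A·(-7)^n + \frac{1}{4}.
Apply x(0) = 3: A + \frac{1}{4} = 3 ⇒ A = \frac{11}{4}.
So x(n) = \frac{11 \left(-7\right)^{n}}{4} + \frac{1}{4}.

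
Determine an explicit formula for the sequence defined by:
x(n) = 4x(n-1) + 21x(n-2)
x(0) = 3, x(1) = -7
Characteristic equation: x² - 4x - 21 = 0, which factors as (x - (7))(x - (-3)) = 0.
Roots r₁ = 7, r₂ = -3 (distinct).
General solution: x(n) = A·(7)^n + B·(-3)^n.
From x(0) = 3: A + B = 3.
From x(1) = -7: 7A - 3B = -7.
Solving: A = \frac{1}{5}, B = \frac{14}{5}.
So x(n) = \frac{14 \left(-3\right)^{n}}{5} + \frac{7^{n}}{5}.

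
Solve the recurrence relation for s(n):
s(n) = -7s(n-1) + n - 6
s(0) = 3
First-order linear with linear forcing.
Homogeneous solution: s_h(n) = A·(-7)^n.
Try particular s_p(n) = pn + q. Substituting:
  pn + q = -7(p(n-1) + q) + n - 6.
Matching the n-coefficient: p = -7p + 1 ⇒ p = \frac{1}{8}.
Matching constants: q = 7p - 7q - 6 ⇒ q = - \frac{41}{64}.
General: s(n) = A·(-7)^n + \frac{n}{8} - \frac{41}{64}.
Apply s(0) = 3: A - \frac{41}{64} = 3 ⇒ A = \frac{233}{64}.
So s(n) = \frac{233 \left(-7\right)^{n}}{64} + \frac{n}{8} - \frac{41}{64}.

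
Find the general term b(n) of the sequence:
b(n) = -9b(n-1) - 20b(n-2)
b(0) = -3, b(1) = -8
Characteristic equation: x² + 9x + 20 = 0, which factors as (x - (-5))(x - (-4)) = 0.
Roots r₁ = -5, r₂ = -4 (distinct).
General solution: b(n) = A·(-5)^n + B·(-4)^n.
From b(0) = -3: A + B = -3.
From b(1) = -8: -5A - 4B = -8.
Solving: A = 20, B = -23.
So b(n) = - 23 \left(-4\right)^{n} + 20 \left(-5\right)^{n}.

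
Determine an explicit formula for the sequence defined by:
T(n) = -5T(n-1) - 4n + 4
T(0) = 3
First-order linear with linear forcing.
Homogeneous solution: T_h(n) = A·(-5)^n.
Try particular T_p(n) = pn + q. Substituting:
  pn + q = -5(p(n-1) + q) - 4n + 4.
Matching the n-coefficient: p = -5p - 4 ⇒ p = - \frac{2}{3}.
Matching constants: q = 5p - 5q + 4 ⇒ q = \frac{1}{9}.
General: T(n) = A·(-5)^n - \frac{2 n}{3} + \frac{1}{9}.
Apply T(0) = 3: A + \frac{1}{9} = 3 ⇒ A = \frac{26}{9}.
So T(n) = \frac{26 \left(-5\right)^{n}}{9} - \frac{2 n}{3} + \frac{1}{9}.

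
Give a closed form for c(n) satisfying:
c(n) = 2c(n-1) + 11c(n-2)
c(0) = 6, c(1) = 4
Characteristic equation: x² - 2x - 11 = 0.
Discriminant Δ = (2)² + 4·(11) = 48.
Roots r₁,₂ = (2 ± √48)/2, so r₁ = 1 + 2 \sqrt{3}, r₂ = 1 - 2 \sqrt{3}.
General solution: c(n) = A·r₁^n + B·r₂^n.
From the initial conditions, A + B = 6 and r₁A + r₂B = 4.
Since r₁ - r₂ = √48: A = (4 - (6)r₂)/√48 = 3 - \frac{\sqrt{3}}{6}, and B = 6 - A = \frac{\sqrt{3}}{6} + 3.
So c(n) = \left(3 - \frac{\sqrt{3}}{6}\right)\left(1 + 2 \sqrt{3}\right)^n + \left(\frac{\sqrt{3}}{6} + 3\right)\left(1 - 2 \sqrt{3}\right)^n.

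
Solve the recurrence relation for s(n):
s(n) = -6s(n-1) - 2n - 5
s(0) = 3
First-order linear with linear forcing.
Homogeneous solution: s_h(n) = A·(-6)^n.
Try particular s_p(n) = pn + q. Substituting:
  pn + q = -6(p(n-1) + q) - 2n - 5.
Matching the n-coefficient: p = -6p - 2 ⇒ p = - \frac{2}{7}.
Matching constants: q = 6p - 6q - 5 ⇒ q = - \frac{47}{49}.
General: s(n) = A·(-6)^n - \frac{2 n}{7} - \frac{47}{49}.
Apply s(0) = 3: A - \frac{47}{49} = 3 ⇒ A = \frac{194}{49}.
So s(n) = \frac{194 \left(-6\right)^{n}}{49} - \frac{2 n}{7} - \frac{47}{49}.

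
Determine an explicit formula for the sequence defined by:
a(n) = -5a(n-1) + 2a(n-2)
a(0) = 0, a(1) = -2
Characteristic equation: x² + 5x - 2 = 0.
Discriminant Δ = (-5)² + 4·(2) = 33.
Roots r₁,₂ = (-5 ± √33)/2, so r₁ = - \frac{5}{2} + \frac{\sqrt{33}}{2}, r₂ = - \frac{\sqrt{33}}{2} - \frac{5}{2}.
General solution: a(n) = A·r₁^n + B·r₂^n.
From the initial conditions, A + B = 0 and r₁A + r₂B = -2.
Since r₁ - r₂ = √33: A = (-2 - (0)r₂)/√33 = - \frac{2 \sqrt{33}}{33}, and B = 0 - A = \frac{2 \sqrt{33}}{33}.
So a(n) = \left(- \frac{2 \sqrt{33}}{33}\right)\left(- \frac{5}{2} + \frac{\sqrt{33}}{2}\right)^n + \left(\frac{2 \sqrt{33}}{33}\right)\left(- \frac{\sqrt{33}}{2} - \frac{5}{2}\right)^n.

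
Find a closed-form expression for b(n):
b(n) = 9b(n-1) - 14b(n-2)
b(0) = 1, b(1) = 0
Characteristic equation: x² - 9x + 14 = 0, which factors as (x - (7))(x - (2)) = 0.
Roots r₁ = 7, r₂ = 2 (distinct).
General solution: b(n) = A·(7)^n + B·(2)^n.
From b(0) = 1: A + B = 1.
From b(1) = 0: 7A + 2B = 0.
Solving: A = - \frac{2}{5}, B = \frac{7}{5}.
So b(n) = \frac{7 \cdot 2^{n}}{5} - \frac{2 \cdot 7^{n}}{5}.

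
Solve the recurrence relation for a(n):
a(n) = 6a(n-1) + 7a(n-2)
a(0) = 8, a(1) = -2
Characteristic equation: x² - 6x - 7 = 0, which factors as (x - (7))(x - (-1)) = 0.
Roots r₁ = 7, r₂ = -1 (distinct).
General solution: a(n) = A·(7)^n + B·(-1)^n.
From a(0) = 8: A + B = 8.
From a(1) = -2: 7A - B = -2.
Solving: A = \frac{3}{4}, B = \frac{29}{4}.
So a(n) = \frac{29 \left(-1\right)^{n}}{4} + \frac{3 \cdot 7^{n}}{4}.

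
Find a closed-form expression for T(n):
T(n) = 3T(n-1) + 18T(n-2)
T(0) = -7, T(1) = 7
Characteristic equation: x² - 3x - 18 = 0, which factors as (x - (6))(x - (-3)) = 0.
Roots r₁ = 6, r₂ = -3 (distinct).
General solution: T(n) = A·(6)^n + B·(-3)^n.
From T(0) = -7: A + B = -7.
From T(1) = 7: 6A - 3B = 7.
Solving: A = - \frac{14}{9}, B = - \frac{49}{9}.
So T(n) = - \frac{49 \left(-3\right)^{n}}{9} - \frac{14 \cdot 6^{n}}{9}.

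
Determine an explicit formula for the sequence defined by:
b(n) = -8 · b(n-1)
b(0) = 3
Pure geometric recurrence with ratio -8.
By induction b(n) = b(0) · (-8)^n = 3 \left(-8\right)^{n}.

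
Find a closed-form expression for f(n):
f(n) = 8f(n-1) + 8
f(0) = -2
First-order linear non-homogeneous.
Homogeneous solution: f_h(n) = A·(8)^n.
Try constant particular solution f_p = K: K = 8K + 8 ⇒ K = - \frac{8}{7}.
General: f(n) = A·(8)^n - \frac{8}{7}.
Apply f(0) = -2: A - \frac{8}{7} = -2 ⇒ A = - \frac{6}{7}.
So f(n) = - \frac{6 \cdot 8^{n}}{7} - \frac{8}{7}.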